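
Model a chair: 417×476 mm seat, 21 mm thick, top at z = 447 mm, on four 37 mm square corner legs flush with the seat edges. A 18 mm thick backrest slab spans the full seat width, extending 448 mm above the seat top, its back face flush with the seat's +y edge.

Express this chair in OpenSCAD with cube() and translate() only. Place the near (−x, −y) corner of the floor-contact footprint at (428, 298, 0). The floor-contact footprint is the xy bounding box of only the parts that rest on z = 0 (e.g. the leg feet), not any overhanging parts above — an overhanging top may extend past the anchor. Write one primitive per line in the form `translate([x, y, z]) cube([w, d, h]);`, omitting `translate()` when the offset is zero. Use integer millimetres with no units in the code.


// leg_h = 447 - 21 = 426
translate([428, 298, 426]) cube([417, 476, 21]);
translate([428, 298, 0]) cube([37, 37, 426]);
translate([808, 298, 0]) cube([37, 37, 426]);
translate([428, 737, 0]) cube([37, 37, 426]);
translate([808, 737, 0]) cube([37, 37, 426]);
translate([428, 756, 447]) cube([417, 18, 448]);


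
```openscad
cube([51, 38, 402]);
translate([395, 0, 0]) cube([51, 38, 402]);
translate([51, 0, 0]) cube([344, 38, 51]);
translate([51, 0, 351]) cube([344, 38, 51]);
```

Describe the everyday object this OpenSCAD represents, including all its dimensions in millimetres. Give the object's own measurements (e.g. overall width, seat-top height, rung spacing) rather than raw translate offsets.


A rectangular picture frame lying in the x–z plane (depth along y). The opening is 344 mm wide (x) by 300 mm tall (z), surrounded by a border 51 mm wide on all four sides. The frame is 38 mm deep and is made of two full-height vertical stiles with two horizontal rails fitted between them.


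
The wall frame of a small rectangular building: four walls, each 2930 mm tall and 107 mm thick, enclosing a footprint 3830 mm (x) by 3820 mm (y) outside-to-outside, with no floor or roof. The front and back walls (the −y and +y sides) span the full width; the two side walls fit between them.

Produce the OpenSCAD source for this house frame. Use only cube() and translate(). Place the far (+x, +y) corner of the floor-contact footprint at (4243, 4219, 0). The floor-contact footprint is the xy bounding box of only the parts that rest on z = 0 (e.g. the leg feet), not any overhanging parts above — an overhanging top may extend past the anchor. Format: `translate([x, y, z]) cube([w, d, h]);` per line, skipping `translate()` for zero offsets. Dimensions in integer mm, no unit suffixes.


translate([413, 399, 0]) cube([3830, 107, 2930]);
translate([413, 4112, 0]) cube([3830, 107, 2930]);
translate([413, 506, 0]) cube([107, 3606, 2930]);
translate([4136, 506, 0]) cube([107, 3606, 2930]);


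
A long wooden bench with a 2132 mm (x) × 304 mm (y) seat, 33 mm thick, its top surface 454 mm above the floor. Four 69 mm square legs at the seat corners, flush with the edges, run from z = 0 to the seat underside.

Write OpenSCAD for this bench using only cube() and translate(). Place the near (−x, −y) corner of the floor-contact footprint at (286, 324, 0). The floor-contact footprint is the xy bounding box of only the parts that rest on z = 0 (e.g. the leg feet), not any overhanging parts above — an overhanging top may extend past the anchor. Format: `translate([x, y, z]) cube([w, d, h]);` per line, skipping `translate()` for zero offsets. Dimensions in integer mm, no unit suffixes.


translate([286, 324, 421]) cube([2132, 304, 33]);
translate([286, 324, 0]) cube([69, 69, 421]);
translate([286, 559, 0]) cube([69, 69, 421]);
translate([2349, 324, 0]) cube([69, 69, 421]);
translate([2349, 559, 0]) cube([69, 69, 421]);


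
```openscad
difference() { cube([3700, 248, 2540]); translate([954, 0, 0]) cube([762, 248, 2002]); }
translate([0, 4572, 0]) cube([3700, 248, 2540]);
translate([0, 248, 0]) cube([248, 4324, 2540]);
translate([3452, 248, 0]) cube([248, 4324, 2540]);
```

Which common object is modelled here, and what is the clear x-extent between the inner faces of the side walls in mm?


A single room. The interior width is 3204 mm.

Four walls enclosing a rectangle with a door in the front wall — a room. Outside width 3700 minus two 248 mm walls gives 3204 mm.


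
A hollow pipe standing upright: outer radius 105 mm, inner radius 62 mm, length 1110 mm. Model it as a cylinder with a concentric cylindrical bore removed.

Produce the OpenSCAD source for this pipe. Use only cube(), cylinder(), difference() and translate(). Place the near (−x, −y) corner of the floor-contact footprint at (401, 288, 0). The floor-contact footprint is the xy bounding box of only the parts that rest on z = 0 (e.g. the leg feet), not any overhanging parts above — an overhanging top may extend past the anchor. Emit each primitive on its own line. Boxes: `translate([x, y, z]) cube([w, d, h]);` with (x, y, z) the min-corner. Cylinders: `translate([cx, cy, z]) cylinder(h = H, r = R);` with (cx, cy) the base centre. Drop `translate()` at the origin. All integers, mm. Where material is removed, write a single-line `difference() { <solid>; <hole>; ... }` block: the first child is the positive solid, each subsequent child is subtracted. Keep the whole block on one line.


difference() { translate([506, 393, 0]) cylinder(h = 1110, r = 105); translate([506, 393, 0]) cylinder(h = 1110, r = 62); }


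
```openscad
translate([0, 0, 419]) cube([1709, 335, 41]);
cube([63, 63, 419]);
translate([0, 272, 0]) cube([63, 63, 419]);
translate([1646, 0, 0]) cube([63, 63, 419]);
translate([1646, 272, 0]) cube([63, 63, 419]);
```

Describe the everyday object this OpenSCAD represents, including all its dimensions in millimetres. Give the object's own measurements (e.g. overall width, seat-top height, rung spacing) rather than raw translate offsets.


A long wooden bench with a 1709 mm (x) × 335 mm (y) seat, 41 mm thick, its top surface 460 mm above the floor. Four 63 mm square legs at the seat corners, flush with the edges, run from z = 0 to the seat underside.


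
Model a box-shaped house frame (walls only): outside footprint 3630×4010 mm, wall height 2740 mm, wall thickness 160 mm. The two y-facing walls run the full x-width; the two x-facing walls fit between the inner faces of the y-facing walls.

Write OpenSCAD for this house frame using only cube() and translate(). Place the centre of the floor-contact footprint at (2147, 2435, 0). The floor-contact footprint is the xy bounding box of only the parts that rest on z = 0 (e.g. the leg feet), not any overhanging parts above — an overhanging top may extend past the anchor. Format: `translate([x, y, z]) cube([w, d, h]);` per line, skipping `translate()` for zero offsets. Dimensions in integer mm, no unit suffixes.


translate([332, 430, 0]) cube([3630, 160, 2740]);
translate([332, 4280, 0]) cube([3630, 160, 2740]);
translate([332, 590, 0]) cube([160, 3690, 2740]);
translate([3802, 590, 0]) cube([160, 3690, 2740]);


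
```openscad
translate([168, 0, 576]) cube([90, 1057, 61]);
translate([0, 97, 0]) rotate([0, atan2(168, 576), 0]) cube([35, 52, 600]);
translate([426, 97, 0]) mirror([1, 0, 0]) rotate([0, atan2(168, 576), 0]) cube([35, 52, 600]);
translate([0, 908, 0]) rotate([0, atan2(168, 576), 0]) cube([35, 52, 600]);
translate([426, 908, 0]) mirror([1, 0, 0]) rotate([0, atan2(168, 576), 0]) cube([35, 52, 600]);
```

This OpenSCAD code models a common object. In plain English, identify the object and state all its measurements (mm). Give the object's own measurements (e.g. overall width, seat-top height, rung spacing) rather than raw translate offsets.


A sawhorse. A 90×1057×61 mm beam (x, y, z) sits on two A-frame leg pairs. Each pair is two raked legs of 35×52 mm section (52 mm along y) splaying symmetrically in x. Each leg rises 576 mm vertically over 168 mm of horizontal reach and is 600 mm long along its own axis. Every leg's outer bottom edge rests on the floor and its outer top edge meets a bottom edge of the beam — the left legs (tilting toward +x) meet the beam's −x bottom edge, the right legs (their mirror images, tilting toward −x) meet its +x bottom edge — so the leg tops tuck under the beam, the beam's underside is 576 mm above the floor, and the feet are 426 mm apart outside-to-outside with the beam centred between them. The two leg pairs are set in 97 mm from either end of the beam.


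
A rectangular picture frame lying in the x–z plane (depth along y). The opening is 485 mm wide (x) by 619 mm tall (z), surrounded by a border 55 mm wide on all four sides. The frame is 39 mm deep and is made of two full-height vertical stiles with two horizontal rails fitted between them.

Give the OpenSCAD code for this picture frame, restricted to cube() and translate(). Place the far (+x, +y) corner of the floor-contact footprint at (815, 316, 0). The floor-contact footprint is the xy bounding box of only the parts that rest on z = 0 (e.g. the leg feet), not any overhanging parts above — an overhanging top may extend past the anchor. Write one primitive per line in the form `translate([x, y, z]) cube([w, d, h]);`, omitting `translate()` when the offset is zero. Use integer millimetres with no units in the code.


translate([220, 277, 0]) cube([55, 39, 729]);
translate([760, 277, 0]) cube([55, 39, 729]);
translate([275, 277, 0]) cube([485, 39, 55]);
translate([275, 277, 674]) cube([485, 39, 55]);


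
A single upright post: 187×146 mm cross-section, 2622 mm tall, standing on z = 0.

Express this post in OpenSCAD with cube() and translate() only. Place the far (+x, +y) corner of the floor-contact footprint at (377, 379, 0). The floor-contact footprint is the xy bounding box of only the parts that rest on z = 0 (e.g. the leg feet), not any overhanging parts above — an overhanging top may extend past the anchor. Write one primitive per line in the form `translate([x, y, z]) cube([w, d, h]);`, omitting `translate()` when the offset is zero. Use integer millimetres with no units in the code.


translate([190, 233, 0]) cube([187, 146, 2622]);


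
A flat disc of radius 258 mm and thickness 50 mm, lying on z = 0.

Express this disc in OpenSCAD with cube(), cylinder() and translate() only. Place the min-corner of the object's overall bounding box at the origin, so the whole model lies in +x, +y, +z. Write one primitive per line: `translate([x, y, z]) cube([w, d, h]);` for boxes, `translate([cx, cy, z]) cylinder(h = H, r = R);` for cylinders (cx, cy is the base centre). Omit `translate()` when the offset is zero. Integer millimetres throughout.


translate([258, 258, 0]) cylinder(h = 50, r = 258);


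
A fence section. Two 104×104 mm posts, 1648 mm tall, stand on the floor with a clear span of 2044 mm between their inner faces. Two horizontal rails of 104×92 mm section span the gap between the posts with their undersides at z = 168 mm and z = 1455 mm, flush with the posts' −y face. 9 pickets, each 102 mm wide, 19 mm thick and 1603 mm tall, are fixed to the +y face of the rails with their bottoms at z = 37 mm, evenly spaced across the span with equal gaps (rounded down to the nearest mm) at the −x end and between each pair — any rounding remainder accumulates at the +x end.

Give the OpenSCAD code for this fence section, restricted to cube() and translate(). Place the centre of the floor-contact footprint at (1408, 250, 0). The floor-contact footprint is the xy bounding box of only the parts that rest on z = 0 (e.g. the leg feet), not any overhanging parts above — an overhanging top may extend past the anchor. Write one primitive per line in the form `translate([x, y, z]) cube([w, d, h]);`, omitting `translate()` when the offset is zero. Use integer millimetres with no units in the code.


translate([282, 198, 0]) cube([104, 104, 1648]);
translate([2430, 198, 0]) cube([104, 104, 1648]);
translate([386, 198, 168]) cube([2044, 104, 92]);
translate([386, 198, 1455]) cube([2044, 104, 92]);
translate([498, 302, 37]) cube([102, 19, 1603]);
translate([712, 302, 37]) cube([102, 19, 1603]);
translate([926, 302, 37]) cube([102, 19, 1603]);
translate([1140, 302, 37]) cube([102, 19, 1603]);
translate([1354, 302, 37]) cube([102, 19, 1603]);
translate([1568, 302, 37]) cube([102, 19, 1603]);
translate([1782, 302, 37]) cube([102, 19, 1603]);
translate([1996, 302, 37]) cube([102, 19, 1603]);
translate([2210, 302, 37]) cube([102, 19, 1603]);


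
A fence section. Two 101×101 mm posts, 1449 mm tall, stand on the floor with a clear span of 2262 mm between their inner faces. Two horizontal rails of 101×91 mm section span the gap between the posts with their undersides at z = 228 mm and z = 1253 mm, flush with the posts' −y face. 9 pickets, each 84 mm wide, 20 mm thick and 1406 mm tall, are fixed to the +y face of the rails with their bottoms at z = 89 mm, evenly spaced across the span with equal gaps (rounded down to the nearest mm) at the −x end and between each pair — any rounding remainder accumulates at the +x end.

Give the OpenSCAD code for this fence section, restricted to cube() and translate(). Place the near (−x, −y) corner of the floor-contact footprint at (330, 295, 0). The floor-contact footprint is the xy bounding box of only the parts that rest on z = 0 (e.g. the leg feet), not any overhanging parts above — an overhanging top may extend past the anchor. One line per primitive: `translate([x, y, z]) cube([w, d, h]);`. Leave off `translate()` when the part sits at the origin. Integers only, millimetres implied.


translate([330, 295, 0]) cube([101, 101, 1449]);
translate([2693, 295, 0]) cube([101, 101, 1449]);
translate([431, 295, 228]) cube([2262, 101, 91]);
translate([431, 295, 1253]) cube([2262, 101, 91]);
translate([581, 396, 89]) cube([84, 20, 1406]);
translate([815, 396, 89]) cube([84, 20, 1406]);
translate([1049, 396, 89]) cube([84, 20, 1406]);
translate([1283, 396, 89]) cube([84, 20, 1406]);
translate([1517, 396, 89]) cube([84, 20, 1406]);
translate([1751, 396, 89]) cube([84, 20, 1406]);
translate([1985, 396, 89]) cube([84, 20, 1406]);
translate([2219, 396, 89]) cube([84, 20, 1406]);
translate([2453, 396, 89]) cube([84, 20, 1406]);


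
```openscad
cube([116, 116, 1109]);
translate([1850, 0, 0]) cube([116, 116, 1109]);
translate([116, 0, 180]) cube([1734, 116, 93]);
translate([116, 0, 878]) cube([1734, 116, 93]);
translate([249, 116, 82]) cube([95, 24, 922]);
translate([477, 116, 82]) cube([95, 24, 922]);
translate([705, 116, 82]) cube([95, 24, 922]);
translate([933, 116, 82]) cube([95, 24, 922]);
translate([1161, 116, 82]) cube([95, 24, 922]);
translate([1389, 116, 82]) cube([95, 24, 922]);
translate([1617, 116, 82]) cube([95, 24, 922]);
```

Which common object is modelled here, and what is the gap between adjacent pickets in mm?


A fence section. The picket gap is 133 mm.

Two posts, two rails, 7 pickets — a fence section. Span 1734 mm holds 7 pickets of 95 mm with 8 equal gaps: ⌊(1734 − 7·95) / 8⌋ = 133 mm.


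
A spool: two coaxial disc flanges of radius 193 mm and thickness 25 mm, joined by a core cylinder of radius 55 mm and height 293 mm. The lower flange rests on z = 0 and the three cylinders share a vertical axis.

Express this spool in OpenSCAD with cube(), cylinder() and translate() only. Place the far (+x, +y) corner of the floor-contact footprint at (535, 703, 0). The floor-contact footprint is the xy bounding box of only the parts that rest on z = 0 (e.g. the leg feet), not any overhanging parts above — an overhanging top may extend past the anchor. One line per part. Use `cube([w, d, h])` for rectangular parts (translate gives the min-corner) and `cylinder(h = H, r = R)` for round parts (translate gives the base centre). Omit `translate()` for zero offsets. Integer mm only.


translate([342, 510, 0]) cylinder(h = 25, r = 193);
translate([342, 510, 25]) cylinder(h = 293, r = 55);
translate([342, 510, 318]) cylinder(h = 25, r = 193);


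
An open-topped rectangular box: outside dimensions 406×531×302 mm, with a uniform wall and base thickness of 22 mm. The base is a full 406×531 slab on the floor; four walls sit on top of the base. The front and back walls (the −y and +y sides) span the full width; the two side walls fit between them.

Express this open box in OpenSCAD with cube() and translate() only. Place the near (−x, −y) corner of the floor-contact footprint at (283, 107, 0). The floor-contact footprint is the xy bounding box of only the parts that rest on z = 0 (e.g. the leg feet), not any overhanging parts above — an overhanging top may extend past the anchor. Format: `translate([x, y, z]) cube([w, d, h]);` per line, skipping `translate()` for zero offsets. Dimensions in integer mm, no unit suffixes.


translate([283, 107, 0]) cube([406, 531, 22]);
translate([283, 107, 22]) cube([406, 22, 280]);
translate([283, 616, 22]) cube([406, 22, 280]);
translate([283, 129, 22]) cube([22, 487, 280]);
translate([667, 129, 22]) cube([22, 487, 280]);


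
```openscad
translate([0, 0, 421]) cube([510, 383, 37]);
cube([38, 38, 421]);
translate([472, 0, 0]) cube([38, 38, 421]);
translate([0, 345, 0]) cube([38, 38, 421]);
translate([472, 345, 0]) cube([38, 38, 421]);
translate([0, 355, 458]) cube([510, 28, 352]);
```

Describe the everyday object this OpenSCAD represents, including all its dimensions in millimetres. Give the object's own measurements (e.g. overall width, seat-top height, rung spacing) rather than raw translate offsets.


A chair. The seat is a 510×383×37 mm slab with its top at z = 458 mm, on four 38×38 mm corner legs (flush with the seat edges, standing on z = 0). A flat backrest 28 mm thick, 352 mm tall, spans the full seat width and rises from the seat top along its +y edge, rear face flush with the rear of the seat.


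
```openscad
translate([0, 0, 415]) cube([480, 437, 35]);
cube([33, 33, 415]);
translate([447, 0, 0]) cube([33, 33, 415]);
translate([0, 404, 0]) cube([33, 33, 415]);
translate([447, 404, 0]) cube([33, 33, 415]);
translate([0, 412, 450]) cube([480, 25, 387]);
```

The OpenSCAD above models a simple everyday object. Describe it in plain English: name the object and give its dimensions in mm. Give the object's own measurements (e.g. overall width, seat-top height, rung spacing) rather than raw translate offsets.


A chair. The seat is a 480×437×35 mm slab with its top at z = 450 mm, on four 33×33 mm corner legs (flush with the seat edges, standing on z = 0). A flat backrest 25 mm thick, 387 mm tall, spans the full seat width and rises from the seat top along its +y edge, rear face flush with the rear of the seat.


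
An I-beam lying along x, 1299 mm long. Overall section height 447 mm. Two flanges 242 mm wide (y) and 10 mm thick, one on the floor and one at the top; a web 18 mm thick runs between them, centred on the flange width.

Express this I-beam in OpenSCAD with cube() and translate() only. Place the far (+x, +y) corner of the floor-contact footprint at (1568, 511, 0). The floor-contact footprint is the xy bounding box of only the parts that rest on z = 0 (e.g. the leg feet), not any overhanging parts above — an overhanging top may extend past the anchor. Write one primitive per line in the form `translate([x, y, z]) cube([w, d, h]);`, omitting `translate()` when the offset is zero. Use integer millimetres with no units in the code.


translate([269, 269, 0]) cube([1299, 242, 10]);
translate([269, 381, 10]) cube([1299, 18, 427]);
translate([269, 269, 437]) cube([1299, 242, 10]);


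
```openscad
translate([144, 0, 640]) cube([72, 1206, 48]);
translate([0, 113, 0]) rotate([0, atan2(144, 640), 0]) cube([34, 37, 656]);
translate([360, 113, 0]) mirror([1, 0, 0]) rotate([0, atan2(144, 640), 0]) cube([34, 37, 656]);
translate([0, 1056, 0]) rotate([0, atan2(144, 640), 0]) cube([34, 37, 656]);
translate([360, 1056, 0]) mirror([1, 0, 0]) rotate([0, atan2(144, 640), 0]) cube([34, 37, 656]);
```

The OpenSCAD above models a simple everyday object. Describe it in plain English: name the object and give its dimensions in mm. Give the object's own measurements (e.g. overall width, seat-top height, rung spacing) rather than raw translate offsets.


A sawhorse. A 72×1206×48 mm beam (x, y, z) sits on two A-frame leg pairs. Each pair is two raked legs of 34×37 mm section (37 mm along y) splaying symmetrically in x. Each leg rises 640 mm vertically over 144 mm of horizontal reach and is 656 mm long along its own axis. Every leg's outer bottom edge rests on the floor and its outer top edge meets a bottom edge of the beam — the left legs (tilting toward +x) meet the beam's −x bottom edge, the right legs (their mirror images, tilting toward −x) meet its +x bottom edge — so the leg tops tuck under the beam, the beam's underside is 640 mm above the floor, and the feet are 360 mm apart outside-to-outside with the beam centred between them. The two leg pairs are set in 113 mm from either end of the beam.


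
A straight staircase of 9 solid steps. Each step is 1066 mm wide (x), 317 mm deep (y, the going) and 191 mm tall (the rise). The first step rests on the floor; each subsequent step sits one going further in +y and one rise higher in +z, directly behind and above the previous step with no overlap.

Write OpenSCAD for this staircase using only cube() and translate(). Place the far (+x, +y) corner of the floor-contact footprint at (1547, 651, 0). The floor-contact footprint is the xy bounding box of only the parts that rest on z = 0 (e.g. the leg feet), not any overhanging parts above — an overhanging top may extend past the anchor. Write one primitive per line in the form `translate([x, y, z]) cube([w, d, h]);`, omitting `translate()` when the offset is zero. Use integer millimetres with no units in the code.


translate([481, 334, 0]) cube([1066, 317, 191]);
translate([481, 651, 191]) cube([1066, 317, 191]);
translate([481, 968, 382]) cube([1066, 317, 191]);
translate([481, 1285, 573]) cube([1066, 317, 191]);
translate([481, 1602, 764]) cube([1066, 317, 191]);
translate([481, 1919, 955]) cube([1066, 317, 191]);
translate([481, 2236, 1146]) cube([1066, 317, 191]);
translate([481, 2553, 1337]) cube([1066, 317, 191]);
translate([481, 2870, 1528]) cube([1066, 317, 191]);


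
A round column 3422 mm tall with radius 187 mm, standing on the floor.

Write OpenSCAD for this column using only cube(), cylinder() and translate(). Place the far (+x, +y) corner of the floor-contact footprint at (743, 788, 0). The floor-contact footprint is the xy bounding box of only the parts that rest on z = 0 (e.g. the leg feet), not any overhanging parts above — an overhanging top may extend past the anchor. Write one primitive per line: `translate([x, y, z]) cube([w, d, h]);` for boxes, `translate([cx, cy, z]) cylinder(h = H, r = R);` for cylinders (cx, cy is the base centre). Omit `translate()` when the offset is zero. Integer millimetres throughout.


translate([556, 601, 0]) cylinder(h = 3422, r = 187);


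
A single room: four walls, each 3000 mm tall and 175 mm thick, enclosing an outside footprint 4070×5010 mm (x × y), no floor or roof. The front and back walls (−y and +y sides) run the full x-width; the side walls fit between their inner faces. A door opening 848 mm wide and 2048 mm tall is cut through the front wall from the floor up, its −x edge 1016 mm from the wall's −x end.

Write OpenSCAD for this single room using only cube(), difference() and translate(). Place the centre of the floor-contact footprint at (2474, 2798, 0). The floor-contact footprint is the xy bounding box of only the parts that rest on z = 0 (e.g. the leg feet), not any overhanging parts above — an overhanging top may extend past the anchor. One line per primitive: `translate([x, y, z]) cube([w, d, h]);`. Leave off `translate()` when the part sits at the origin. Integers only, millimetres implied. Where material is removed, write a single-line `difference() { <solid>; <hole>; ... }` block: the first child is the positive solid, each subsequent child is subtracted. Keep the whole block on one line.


difference() { translate([439, 293, 0]) cube([4070, 175, 3000]); translate([1455, 293, 0]) cube([848, 175, 2048]); }
translate([439, 5128, 0]) cube([4070, 175, 3000]);
translate([439, 468, 0]) cube([175, 4660, 3000]);
translate([4334, 468, 0]) cube([175, 4660, 3000]);


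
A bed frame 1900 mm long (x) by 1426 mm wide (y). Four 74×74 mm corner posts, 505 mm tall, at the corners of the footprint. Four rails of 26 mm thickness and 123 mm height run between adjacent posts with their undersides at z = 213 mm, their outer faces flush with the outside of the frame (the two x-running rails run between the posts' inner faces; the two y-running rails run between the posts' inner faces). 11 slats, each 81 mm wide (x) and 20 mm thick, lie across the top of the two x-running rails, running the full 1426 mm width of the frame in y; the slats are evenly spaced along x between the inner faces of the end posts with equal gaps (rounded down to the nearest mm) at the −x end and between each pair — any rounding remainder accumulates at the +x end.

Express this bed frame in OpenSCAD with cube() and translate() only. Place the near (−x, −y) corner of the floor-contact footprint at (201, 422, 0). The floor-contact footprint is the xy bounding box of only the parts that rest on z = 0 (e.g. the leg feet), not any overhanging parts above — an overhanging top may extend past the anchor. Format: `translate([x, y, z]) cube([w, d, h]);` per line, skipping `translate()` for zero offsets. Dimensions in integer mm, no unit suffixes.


translate([201, 422, 0]) cube([74, 74, 505]);
translate([201, 1774, 0]) cube([74, 74, 505]);
translate([2027, 422, 0]) cube([74, 74, 505]);
translate([2027, 1774, 0]) cube([74, 74, 505]);
translate([275, 422, 213]) cube([1752, 26, 123]);
translate([275, 1822, 213]) cube([1752, 26, 123]);
translate([201, 496, 213]) cube([26, 1278, 123]);
translate([2075, 496, 213]) cube([26, 1278, 123]);
translate([346, 422, 336]) cube([81, 1426, 20]);
translate([498, 422, 336]) cube([81, 1426, 20]);
translate([650, 422, 336]) cube([81, 1426, 20]);
translate([802, 422, 336]) cube([81, 1426, 20]);
translate([954, 422, 336]) cube([81, 1426, 20]);
translate([1106, 422, 336]) cube([81, 1426, 20]);
translate([1258, 422, 336]) cube([81, 1426, 20]);
translate([1410, 422, 336]) cube([81, 1426, 20]);
translate([1562, 422, 336]) cube([81, 1426, 20]);
translate([1714, 422, 336]) cube([81, 1426, 20]);
translate([1866, 422, 336]) cube([81, 1426, 20]);


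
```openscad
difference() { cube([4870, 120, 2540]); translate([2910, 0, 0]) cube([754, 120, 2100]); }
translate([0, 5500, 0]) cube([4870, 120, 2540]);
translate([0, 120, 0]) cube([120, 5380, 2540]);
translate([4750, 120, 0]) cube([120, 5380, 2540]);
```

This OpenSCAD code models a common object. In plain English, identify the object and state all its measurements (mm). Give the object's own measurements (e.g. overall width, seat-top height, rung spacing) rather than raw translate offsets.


A single room: four walls, each 2540 mm tall and 120 mm thick, enclosing an outside footprint 4870×5620 mm (x × y), no floor or roof. The front and back walls (−y and +y sides) run the full x-width; the side walls fit between their inner faces. A door opening 754 mm wide and 2100 mm tall is cut through the front wall from the floor up, its −x edge 2910 mm from the wall's −x end.


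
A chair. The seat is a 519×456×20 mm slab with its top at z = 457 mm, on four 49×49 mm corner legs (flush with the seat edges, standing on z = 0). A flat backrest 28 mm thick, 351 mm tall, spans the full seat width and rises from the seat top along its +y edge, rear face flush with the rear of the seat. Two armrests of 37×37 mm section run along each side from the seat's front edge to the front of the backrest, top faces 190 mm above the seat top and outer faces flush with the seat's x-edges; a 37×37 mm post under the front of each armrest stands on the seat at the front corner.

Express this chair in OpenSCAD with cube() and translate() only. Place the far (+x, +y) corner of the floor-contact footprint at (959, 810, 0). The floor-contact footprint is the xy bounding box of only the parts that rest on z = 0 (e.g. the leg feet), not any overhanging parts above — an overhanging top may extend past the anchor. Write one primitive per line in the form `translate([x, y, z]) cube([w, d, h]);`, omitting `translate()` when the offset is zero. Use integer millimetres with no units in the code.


translate([440, 354, 437]) cube([519, 456, 20]);
translate([440, 354, 0]) cube([49, 49, 437]);
translate([910, 354, 0]) cube([49, 49, 437]);
translate([440, 761, 0]) cube([49, 49, 437]);
translate([910, 761, 0]) cube([49, 49, 437]);
translate([440, 782, 457]) cube([519, 28, 351]);
translate([440, 354, 610]) cube([37, 428, 37]);
translate([922, 354, 610]) cube([37, 428, 37]);
translate([440, 354, 457]) cube([37, 37, 153]);
translate([922, 354, 457]) cube([37, 37, 153]);


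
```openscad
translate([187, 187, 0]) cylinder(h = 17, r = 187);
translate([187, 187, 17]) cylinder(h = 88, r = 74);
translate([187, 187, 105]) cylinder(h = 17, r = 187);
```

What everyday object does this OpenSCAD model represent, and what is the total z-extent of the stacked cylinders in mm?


A spool. The overall height is 122 mm.

Three coaxial cylinders, large–small–large — a spool. Two 17 mm flanges and a 88 mm core give 17 + 88 + 17 = 122 mm.


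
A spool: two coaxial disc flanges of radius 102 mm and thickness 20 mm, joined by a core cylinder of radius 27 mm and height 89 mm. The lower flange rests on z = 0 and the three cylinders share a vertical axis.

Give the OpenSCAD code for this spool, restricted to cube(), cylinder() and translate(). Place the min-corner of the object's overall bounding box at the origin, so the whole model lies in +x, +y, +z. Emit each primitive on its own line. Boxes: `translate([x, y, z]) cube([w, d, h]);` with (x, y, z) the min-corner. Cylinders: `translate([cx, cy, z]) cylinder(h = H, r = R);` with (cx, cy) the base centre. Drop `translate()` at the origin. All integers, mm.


translate([102, 102, 0]) cylinder(h = 20, r = 102);
translate([102, 102, 20]) cylinder(h = 89, r = 27);
translate([102, 102, 109]) cylinder(h = 20, r = 102);


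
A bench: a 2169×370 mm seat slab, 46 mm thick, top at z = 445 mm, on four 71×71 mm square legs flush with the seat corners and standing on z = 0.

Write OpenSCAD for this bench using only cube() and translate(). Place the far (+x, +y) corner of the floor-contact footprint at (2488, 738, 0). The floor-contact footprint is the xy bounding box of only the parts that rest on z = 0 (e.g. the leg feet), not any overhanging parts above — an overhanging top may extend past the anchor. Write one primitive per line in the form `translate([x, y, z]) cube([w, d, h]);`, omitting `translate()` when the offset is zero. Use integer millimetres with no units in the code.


// leg_h = 445 − 46 = 399
translate([319, 368, 399]) cube([2169, 370, 46]);
translate([319, 368, 0]) cube([71, 71, 399]);
translate([319, 667, 0]) cube([71, 71, 399]);
translate([2417, 368, 0]) cube([71, 71, 399]);
translate([2417, 667, 0]) cube([71, 71, 399]);


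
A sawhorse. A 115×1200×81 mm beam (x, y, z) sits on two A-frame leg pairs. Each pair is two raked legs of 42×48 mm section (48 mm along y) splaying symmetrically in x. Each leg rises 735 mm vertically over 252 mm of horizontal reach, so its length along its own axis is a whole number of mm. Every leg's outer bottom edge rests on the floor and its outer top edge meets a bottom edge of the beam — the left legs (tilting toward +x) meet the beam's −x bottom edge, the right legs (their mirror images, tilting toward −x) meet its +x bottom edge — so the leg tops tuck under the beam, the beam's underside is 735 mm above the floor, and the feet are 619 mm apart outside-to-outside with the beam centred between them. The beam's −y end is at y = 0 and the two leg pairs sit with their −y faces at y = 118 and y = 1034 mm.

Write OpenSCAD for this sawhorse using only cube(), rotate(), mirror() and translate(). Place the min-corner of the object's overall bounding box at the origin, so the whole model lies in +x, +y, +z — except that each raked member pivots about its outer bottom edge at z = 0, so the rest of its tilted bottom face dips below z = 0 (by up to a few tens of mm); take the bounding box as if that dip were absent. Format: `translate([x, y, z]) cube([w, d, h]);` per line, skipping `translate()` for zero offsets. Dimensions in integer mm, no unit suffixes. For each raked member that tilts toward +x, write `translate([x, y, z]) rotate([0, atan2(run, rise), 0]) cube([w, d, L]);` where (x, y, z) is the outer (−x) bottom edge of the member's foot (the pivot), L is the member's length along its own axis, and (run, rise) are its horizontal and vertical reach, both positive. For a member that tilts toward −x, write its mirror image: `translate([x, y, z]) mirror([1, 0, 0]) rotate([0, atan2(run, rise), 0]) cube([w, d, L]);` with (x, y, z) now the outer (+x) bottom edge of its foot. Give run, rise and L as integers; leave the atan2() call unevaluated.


translate([252, 0, 735]) cube([115, 1200, 81]);
translate([0, 118, 0]) rotate([0, atan2(252, 735), 0]) cube([42, 48, 777]);
translate([619, 118, 0]) mirror([1, 0, 0]) rotate([0, atan2(252, 735), 0]) cube([42, 48, 777]);
translate([0, 1034, 0]) rotate([0, atan2(252, 735), 0]) cube([42, 48, 777]);
translate([619, 1034, 0]) mirror([1, 0, 0]) rotate([0, atan2(252, 735), 0]) cube([42, 48, 777]);


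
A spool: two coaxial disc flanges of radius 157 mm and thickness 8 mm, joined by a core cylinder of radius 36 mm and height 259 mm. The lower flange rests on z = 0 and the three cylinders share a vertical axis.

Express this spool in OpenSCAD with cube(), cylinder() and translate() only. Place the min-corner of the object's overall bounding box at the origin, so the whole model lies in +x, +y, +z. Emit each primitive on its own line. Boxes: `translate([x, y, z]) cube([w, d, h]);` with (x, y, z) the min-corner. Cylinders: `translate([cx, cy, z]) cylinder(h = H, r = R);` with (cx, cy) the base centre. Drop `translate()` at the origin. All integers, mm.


translate([157, 157, 0]) cylinder(h = 8, r = 157);
translate([157, 157, 8]) cylinder(h = 259, r = 36);
translate([157, 157, 267]) cylinder(h = 8, r = 157);


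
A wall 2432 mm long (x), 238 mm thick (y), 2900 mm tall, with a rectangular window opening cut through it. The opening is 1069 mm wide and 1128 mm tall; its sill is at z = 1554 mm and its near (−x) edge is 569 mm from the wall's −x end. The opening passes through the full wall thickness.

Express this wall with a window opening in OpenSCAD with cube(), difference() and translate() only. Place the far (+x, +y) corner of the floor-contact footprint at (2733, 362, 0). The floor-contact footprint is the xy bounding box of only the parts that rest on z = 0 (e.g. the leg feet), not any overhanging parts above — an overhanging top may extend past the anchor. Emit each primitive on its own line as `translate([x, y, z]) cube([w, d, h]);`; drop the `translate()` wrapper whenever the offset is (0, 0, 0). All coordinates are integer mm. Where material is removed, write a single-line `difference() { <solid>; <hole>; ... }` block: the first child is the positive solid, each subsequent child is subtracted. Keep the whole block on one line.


difference() { translate([301, 124, 0]) cube([2432, 238, 2900]); translate([870, 124, 1554]) cube([1069, 238, 1128]); }


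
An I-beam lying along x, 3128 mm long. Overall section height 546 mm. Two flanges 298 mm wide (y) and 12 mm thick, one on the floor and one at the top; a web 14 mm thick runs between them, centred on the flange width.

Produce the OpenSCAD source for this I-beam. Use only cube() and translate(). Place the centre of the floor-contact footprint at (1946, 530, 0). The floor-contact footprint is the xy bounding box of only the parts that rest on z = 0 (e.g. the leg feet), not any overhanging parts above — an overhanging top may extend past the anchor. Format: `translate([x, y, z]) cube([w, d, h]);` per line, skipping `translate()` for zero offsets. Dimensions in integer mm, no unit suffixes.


translate([382, 381, 0]) cube([3128, 298, 12]);
translate([382, 523, 12]) cube([3128, 14, 522]);
translate([382, 381, 534]) cube([3128, 298, 12]);


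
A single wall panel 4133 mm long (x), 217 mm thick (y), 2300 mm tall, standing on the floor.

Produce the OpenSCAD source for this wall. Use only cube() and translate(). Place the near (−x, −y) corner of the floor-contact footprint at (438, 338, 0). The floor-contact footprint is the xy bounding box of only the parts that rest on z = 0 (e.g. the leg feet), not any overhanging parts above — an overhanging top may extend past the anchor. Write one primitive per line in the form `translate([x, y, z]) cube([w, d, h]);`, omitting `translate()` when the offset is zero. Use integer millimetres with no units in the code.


translate([438, 338, 0]) cube([4133, 217, 2300]);


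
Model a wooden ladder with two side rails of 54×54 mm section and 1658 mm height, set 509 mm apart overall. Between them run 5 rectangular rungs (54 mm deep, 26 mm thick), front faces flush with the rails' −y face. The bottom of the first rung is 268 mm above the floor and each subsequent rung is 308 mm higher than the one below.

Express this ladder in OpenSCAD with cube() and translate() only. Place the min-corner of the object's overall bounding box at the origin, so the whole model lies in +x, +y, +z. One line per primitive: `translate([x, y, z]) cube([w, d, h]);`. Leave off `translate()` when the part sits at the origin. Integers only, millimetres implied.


// rung span = 509 - 2*54 = 401
// rung[k] z = 268 + k*308
cube([54, 54, 1658]);
translate([455, 0, 0]) cube([54, 54, 1658]);
translate([54, 0, 268]) cube([401, 54, 26]);
translate([54, 0, 576]) cube([401, 54, 26]);
translate([54, 0, 884]) cube([401, 54, 26]);
translate([54, 0, 1192]) cube([401, 54, 26]);
translate([54, 0, 1500]) cube([401, 54, 26]);


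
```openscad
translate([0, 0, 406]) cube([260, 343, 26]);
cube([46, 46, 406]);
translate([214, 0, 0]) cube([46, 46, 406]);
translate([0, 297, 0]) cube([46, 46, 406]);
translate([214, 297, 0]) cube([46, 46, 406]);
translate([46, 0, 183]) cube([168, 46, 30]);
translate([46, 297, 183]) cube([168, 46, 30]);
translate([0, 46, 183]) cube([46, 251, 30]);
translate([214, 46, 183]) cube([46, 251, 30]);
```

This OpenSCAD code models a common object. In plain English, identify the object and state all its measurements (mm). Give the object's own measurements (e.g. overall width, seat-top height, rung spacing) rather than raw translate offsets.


A simple wooden stool: a rectangular seat 260 mm (x) by 343 mm (y), 26 mm thick, top face at z = 432 mm, on four square legs, each 46×46 mm in cross-section. The legs rest on z = 0, each flush with a corner of the seat. Four stretchers, 46 mm wide and 30 mm tall, connect adjacent legs with their undersides at z = 183 mm, each running between the inner faces of the legs it joins and aligned with the legs' outer faces on the other axis.


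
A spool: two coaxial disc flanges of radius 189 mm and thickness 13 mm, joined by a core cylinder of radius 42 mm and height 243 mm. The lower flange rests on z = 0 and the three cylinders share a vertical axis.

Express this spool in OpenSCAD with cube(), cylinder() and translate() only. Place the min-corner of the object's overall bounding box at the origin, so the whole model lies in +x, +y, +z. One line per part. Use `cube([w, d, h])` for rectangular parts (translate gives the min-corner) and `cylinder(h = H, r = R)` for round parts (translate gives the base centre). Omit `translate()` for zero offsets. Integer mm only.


translate([189, 189, 0]) cylinder(h = 13, r = 189);
translate([189, 189, 13]) cylinder(h = 243, r = 42);
translate([189, 189, 256]) cylinder(h = 13, r = 189);


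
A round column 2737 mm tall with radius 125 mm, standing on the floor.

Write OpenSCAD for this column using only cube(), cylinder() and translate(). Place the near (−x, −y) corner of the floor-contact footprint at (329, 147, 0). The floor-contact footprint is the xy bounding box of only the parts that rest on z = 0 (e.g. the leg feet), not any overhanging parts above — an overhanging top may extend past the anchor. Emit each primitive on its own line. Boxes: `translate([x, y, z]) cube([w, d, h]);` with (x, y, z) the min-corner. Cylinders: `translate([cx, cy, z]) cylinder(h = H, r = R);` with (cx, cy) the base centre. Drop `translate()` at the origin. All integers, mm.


translate([454, 272, 0]) cylinder(h = 2737, r = 125);
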